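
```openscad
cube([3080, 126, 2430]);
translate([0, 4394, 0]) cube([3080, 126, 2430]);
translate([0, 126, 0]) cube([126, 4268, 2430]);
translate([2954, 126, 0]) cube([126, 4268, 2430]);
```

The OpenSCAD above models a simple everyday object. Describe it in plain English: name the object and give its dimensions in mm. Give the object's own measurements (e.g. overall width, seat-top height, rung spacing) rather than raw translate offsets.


The wall frame of a small rectangular building: four walls, each 2430 mm tall and 126 mm thick, enclosing a footprint 3080 mm (x) by 4520 mm (y) outside-to-outside, with no floor or roof. The front and back walls (the −y and +y sides) span the full width; the two side walls fit between them.


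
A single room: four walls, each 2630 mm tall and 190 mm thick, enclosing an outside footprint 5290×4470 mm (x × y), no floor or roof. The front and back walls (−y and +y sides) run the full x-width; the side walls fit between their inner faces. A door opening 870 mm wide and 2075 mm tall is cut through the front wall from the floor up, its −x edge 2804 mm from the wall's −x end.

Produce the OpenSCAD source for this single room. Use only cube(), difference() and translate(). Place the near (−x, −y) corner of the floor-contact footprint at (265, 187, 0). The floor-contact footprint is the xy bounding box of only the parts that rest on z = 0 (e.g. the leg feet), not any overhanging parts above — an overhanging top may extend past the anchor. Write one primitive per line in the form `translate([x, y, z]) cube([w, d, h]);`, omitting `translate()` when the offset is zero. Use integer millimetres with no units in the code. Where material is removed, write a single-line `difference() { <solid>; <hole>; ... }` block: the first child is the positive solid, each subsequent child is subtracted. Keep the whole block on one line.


difference() { translate([265, 187, 0]) cube([5290, 190, 2630]); translate([3069, 187, 0]) cube([870, 190, 2075]); }
translate([265, 4467, 0]) cube([5290, 190, 2630]);
translate([265, 377, 0]) cube([190, 4090, 2630]);
translate([5365, 377, 0]) cube([190, 4090, 2630]);


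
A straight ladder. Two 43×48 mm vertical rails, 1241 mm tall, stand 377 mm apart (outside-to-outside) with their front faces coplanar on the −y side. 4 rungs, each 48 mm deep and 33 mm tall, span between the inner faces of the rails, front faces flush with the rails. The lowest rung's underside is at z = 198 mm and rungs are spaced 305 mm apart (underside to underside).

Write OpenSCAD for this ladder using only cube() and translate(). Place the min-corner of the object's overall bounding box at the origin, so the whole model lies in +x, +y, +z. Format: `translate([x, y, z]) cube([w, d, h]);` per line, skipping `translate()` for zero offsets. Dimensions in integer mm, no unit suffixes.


cube([43, 48, 1241]);
translate([334, 0, 0]) cube([43, 48, 1241]);
translate([43, 0, 198]) cube([291, 48, 33]);
translate([43, 0, 503]) cube([291, 48, 33]);
translate([43, 0, 808]) cube([291, 48, 33]);
translate([43, 0, 1113]) cube([291, 48, 33]);


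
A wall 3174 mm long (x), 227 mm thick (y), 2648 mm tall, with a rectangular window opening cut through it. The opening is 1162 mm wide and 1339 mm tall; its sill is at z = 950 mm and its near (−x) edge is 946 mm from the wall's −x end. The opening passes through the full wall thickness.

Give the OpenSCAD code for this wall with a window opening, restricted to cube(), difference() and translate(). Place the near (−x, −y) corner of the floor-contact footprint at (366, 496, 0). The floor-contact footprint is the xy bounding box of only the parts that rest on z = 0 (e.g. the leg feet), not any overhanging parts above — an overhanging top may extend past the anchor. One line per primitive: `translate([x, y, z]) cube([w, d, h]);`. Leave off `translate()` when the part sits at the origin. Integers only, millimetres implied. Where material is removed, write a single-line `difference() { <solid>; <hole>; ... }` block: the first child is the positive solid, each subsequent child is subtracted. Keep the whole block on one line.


difference() { translate([366, 496, 0]) cube([3174, 227, 2648]); translate([1312, 496, 950]) cube([1162, 227, 1339]); }


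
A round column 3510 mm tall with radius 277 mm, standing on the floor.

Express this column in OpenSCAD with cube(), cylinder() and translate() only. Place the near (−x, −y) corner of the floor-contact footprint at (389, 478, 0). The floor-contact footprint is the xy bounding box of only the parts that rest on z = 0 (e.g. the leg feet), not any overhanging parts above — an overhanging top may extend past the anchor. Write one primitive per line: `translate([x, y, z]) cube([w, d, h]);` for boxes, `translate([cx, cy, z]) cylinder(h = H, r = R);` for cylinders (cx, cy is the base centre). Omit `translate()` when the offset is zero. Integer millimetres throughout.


translate([666, 755, 0]) cylinder(h = 3510, r = 277);


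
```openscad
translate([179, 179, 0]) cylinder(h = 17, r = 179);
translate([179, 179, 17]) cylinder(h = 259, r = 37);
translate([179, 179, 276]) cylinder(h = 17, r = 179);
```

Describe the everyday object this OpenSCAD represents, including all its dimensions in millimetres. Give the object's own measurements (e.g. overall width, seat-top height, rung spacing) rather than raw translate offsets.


A spool: two coaxial disc flanges of radius 179 mm and thickness 17 mm, joined by a core cylinder of radius 37 mm and height 259 mm. The lower flange rests on z = 0 and the three cylinders share a vertical axis.


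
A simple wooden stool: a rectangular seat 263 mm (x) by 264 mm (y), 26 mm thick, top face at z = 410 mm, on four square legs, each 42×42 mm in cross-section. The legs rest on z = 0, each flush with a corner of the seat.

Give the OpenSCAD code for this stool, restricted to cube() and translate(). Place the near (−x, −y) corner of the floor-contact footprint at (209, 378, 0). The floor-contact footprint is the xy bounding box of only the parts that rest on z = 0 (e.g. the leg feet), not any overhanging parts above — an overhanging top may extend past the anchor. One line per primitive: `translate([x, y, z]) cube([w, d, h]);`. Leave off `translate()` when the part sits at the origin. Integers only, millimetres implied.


translate([209, 378, 384]) cube([263, 264, 26]);
translate([209, 378, 0]) cube([42, 42, 384]);
translate([430, 378, 0]) cube([42, 42, 384]);
translate([209, 600, 0]) cube([42, 42, 384]);
translate([430, 600, 0]) cube([42, 42, 384]);


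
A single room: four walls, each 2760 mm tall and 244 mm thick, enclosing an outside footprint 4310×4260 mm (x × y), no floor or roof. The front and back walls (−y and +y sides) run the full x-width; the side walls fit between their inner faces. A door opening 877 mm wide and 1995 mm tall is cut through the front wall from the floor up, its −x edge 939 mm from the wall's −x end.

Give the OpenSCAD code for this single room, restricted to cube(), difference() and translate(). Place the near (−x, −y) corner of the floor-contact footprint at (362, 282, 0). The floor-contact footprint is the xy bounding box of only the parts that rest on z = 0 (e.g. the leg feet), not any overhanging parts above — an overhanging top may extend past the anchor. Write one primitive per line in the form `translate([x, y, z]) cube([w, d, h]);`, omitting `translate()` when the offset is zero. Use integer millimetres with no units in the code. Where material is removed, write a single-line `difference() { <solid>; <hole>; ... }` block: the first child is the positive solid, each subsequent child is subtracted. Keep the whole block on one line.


difference() { translate([362, 282, 0]) cube([4310, 244, 2760]); translate([1301, 282, 0]) cube([877, 244, 1995]); }
translate([362, 4298, 0]) cube([4310, 244, 2760]);
translate([362, 526, 0]) cube([244, 3772, 2760]);
translate([4428, 526, 0]) cube([244, 3772, 2760]);


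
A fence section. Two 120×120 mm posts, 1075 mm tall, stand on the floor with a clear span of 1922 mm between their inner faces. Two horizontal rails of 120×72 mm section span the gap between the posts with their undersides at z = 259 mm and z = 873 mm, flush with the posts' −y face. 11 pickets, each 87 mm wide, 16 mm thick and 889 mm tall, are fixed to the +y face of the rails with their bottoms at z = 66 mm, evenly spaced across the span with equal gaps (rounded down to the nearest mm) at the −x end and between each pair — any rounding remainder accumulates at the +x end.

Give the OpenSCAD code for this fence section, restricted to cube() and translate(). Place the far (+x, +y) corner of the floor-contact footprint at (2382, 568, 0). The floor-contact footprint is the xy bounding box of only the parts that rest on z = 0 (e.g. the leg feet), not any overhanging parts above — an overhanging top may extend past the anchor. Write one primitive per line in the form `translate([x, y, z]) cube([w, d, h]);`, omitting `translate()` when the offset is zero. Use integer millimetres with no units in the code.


translate([220, 448, 0]) cube([120, 120, 1075]);
translate([2262, 448, 0]) cube([120, 120, 1075]);
translate([340, 448, 259]) cube([1922, 120, 72]);
translate([340, 448, 873]) cube([1922, 120, 72]);
translate([420, 568, 66]) cube([87, 16, 889]);
translate([587, 568, 66]) cube([87, 16, 889]);
translate([754, 568, 66]) cube([87, 16, 889]);
translate([921, 568, 66]) cube([87, 16, 889]);
translate([1088, 568, 66]) cube([87, 16, 889]);
translate([1255, 568, 66]) cube([87, 16, 889]);
translate([1422, 568, 66]) cube([87, 16, 889]);
translate([1589, 568, 66]) cube([87, 16, 889]);
translate([1756, 568, 66]) cube([87, 16, 889]);
translate([1923, 568, 66]) cube([87, 16, 889]);
translate([2090, 568, 66]) cube([87, 16, 889]);


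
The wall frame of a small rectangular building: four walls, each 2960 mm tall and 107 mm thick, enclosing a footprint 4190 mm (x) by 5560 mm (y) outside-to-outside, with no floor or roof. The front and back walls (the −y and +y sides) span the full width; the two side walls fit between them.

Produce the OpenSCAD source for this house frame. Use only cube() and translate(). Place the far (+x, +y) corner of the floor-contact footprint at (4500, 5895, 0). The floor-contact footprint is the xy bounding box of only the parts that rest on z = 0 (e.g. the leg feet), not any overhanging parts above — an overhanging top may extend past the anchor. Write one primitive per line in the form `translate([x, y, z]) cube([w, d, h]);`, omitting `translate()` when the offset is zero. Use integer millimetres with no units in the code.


translate([310, 335, 0]) cube([4190, 107, 2960]);
translate([310, 5788, 0]) cube([4190, 107, 2960]);
translate([310, 442, 0]) cube([107, 5346, 2960]);
translate([4393, 442, 0]) cube([107, 5346, 2960]);


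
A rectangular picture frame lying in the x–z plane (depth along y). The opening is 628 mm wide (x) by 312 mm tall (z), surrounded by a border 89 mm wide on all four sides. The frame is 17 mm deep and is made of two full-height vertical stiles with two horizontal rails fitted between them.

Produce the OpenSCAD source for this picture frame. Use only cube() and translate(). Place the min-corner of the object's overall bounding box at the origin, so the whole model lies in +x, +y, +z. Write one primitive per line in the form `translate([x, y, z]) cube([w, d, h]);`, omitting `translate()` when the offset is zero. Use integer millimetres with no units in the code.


cube([89, 17, 490]);
translate([717, 0, 0]) cube([89, 17, 490]);
translate([89, 0, 0]) cube([628, 17, 89]);
translate([89, 0, 401]) cube([628, 17, 89]);


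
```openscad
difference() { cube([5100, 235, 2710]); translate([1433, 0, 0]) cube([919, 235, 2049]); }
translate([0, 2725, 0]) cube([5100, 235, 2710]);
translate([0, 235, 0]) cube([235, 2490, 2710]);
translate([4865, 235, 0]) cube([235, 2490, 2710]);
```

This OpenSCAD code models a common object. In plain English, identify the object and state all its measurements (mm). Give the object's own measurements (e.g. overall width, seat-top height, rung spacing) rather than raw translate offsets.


A single room: four walls, each 2710 mm tall and 235 mm thick, enclosing an outside footprint 5100×2960 mm (x × y), no floor or roof. The front and back walls (−y and +y sides) run the full x-width; the side walls fit between their inner faces. A door opening 919 mm wide and 2049 mm tall is cut through the front wall from the floor up, its −x edge 1433 mm from the wall's −x end.


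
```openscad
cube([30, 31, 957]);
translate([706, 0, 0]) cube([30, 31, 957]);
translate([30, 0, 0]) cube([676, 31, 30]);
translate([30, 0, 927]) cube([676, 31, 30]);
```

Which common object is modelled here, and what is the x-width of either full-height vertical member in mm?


A picture frame. The border width is 30 mm.

Four thin pieces enclosing a rectangular opening — a picture frame. The two full-height stiles are 957 mm tall; the top rail sits at z = 927 and is 30 mm tall, so the border above the opening is 957 − 927 = 30 mm, matching the stile x-width.


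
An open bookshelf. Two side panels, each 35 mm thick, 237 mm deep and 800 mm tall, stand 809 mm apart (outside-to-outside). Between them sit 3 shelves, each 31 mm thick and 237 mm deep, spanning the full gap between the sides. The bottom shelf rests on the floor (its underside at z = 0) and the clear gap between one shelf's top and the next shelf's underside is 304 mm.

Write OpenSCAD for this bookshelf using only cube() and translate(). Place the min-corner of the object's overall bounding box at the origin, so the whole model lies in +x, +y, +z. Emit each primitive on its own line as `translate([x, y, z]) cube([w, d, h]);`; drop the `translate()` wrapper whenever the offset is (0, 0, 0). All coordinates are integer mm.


cube([35, 237, 800]);
translate([774, 0, 0]) cube([35, 237, 800]);
translate([35, 0, 0]) cube([739, 237, 31]);
translate([35, 0, 335]) cube([739, 237, 31]);
translate([35, 0, 670]) cube([739, 237, 31]);


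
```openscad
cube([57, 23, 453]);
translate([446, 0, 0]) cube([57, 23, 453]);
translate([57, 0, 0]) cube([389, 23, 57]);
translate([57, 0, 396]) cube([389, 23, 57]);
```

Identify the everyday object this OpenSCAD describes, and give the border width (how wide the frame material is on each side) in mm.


A picture frame. The border width is 57 mm.

Four thin pieces enclosing a rectangular opening — a picture frame. The two full-height stiles are 453 mm tall; the top rail sits at z = 396 and is 57 mm tall, so the border above the opening is 453 − 396 = 57 mm, matching the stile x-width.


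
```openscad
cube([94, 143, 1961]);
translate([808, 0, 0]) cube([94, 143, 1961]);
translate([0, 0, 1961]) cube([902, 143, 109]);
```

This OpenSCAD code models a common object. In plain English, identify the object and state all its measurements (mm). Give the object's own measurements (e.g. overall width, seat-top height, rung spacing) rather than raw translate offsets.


A door frame. The clear opening is 714 mm wide and 1961 mm high. Two 94 mm wide jambs, 143 mm deep, stand either side of the opening from the floor to the top of the opening. A 109 mm thick head sits across the top of both jambs, spanning the full outside width of the frame.


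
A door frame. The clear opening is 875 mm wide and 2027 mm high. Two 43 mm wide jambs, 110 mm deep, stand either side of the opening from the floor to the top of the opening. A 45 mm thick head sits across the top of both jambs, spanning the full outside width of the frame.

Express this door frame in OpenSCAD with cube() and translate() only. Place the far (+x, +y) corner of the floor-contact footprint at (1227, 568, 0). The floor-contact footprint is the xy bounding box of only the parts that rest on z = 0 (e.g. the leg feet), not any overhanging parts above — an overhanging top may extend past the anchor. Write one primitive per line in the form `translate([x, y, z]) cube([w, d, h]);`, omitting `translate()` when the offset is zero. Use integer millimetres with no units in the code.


translate([266, 458, 0]) cube([43, 110, 2027]);
translate([1184, 458, 0]) cube([43, 110, 2027]);
translate([266, 458, 2027]) cube([961, 110, 45]);


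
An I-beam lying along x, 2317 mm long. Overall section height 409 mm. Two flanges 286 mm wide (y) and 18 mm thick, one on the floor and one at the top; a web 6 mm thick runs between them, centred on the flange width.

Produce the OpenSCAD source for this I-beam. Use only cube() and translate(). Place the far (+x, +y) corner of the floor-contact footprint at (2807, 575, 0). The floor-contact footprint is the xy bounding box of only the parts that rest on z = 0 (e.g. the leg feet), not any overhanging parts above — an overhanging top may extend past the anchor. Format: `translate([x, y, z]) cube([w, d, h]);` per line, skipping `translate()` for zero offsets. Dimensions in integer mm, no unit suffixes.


translate([490, 289, 0]) cube([2317, 286, 18]);
translate([490, 429, 18]) cube([2317, 6, 373]);
translate([490, 289, 391]) cube([2317, 286, 18]);


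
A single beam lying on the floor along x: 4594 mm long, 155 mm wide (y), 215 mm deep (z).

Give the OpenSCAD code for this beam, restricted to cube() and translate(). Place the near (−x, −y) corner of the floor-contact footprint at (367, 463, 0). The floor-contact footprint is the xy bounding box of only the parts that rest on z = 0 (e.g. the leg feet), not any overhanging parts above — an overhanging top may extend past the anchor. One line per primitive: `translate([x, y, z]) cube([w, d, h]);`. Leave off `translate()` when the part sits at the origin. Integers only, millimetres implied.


translate([367, 463, 0]) cube([4594, 155, 215]);


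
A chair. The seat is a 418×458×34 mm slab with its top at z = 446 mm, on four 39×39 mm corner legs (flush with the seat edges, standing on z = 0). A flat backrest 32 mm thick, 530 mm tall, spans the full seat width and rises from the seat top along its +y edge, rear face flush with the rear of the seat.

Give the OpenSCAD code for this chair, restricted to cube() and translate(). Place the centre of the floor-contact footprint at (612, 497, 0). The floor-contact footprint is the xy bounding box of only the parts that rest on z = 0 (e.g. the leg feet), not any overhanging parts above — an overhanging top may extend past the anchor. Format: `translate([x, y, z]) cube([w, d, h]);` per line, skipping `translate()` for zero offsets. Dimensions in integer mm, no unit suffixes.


// leg_h = 446 - 34 = 412
translate([403, 268, 412]) cube([418, 458, 34]);
translate([403, 268, 0]) cube([39, 39, 412]);
translate([782, 268, 0]) cube([39, 39, 412]);
translate([403, 687, 0]) cube([39, 39, 412]);
translate([782, 687, 0]) cube([39, 39, 412]);
translate([403, 694, 446]) cube([418, 32, 530]);


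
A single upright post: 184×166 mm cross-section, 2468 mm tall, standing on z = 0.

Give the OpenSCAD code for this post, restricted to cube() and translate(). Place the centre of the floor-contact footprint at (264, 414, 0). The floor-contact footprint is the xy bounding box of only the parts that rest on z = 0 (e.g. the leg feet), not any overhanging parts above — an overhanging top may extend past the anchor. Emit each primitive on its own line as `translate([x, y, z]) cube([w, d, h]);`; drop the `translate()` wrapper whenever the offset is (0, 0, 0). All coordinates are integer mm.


translate([172, 331, 0]) cube([184, 166, 2468]);


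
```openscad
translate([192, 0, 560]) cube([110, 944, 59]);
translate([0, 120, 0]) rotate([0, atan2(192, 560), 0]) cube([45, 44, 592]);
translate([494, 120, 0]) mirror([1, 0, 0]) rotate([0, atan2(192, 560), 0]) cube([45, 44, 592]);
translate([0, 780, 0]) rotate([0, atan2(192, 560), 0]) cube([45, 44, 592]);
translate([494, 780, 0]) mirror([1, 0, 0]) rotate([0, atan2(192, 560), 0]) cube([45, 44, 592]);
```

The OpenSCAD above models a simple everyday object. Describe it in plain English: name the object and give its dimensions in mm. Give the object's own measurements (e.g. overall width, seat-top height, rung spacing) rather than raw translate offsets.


A sawhorse. A 110×944×59 mm beam (x, y, z) sits on two A-frame leg pairs. Each pair is two raked legs of 45×44 mm section (44 mm along y) splaying symmetrically in x. Each leg rises 560 mm vertically over 192 mm of horizontal reach and is 592 mm long along its own axis. Every leg's outer bottom edge rests on the floor and its outer top edge meets a bottom edge of the beam — the left legs (tilting toward +x) meet the beam's −x bottom edge, the right legs (their mirror images, tilting toward −x) meet its +x bottom edge — so the leg tops tuck under the beam, the beam's underside is 560 mm above the floor, and the feet are 494 mm apart outside-to-outside with the beam centred between them. The two leg pairs are set in 120 mm from either end of the beam.


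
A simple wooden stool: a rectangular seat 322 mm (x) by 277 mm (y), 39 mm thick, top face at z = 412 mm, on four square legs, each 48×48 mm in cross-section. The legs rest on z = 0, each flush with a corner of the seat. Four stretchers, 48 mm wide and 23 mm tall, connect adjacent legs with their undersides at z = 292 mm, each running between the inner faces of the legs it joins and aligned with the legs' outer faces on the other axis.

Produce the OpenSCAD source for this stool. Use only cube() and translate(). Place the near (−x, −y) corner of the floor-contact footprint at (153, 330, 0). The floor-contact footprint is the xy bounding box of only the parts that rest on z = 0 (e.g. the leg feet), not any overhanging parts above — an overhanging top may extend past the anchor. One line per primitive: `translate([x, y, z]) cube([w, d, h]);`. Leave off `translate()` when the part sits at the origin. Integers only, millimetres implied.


// leg_h = 412 - 39 = 373
// stretcher span = 322 - 2*48 = 226
translate([153, 330, 373]) cube([322, 277, 39]);
translate([153, 330, 0]) cube([48, 48, 373]);
translate([427, 330, 0]) cube([48, 48, 373]);
translate([153, 559, 0]) cube([48, 48, 373]);
translate([427, 559, 0]) cube([48, 48, 373]);
translate([201, 330, 292]) cube([226, 48, 23]);
translate([201, 559, 292]) cube([226, 48, 23]);
translate([153, 378, 292]) cube([48, 181, 23]);
translate([427, 378, 292]) cube([48, 181, 23]);


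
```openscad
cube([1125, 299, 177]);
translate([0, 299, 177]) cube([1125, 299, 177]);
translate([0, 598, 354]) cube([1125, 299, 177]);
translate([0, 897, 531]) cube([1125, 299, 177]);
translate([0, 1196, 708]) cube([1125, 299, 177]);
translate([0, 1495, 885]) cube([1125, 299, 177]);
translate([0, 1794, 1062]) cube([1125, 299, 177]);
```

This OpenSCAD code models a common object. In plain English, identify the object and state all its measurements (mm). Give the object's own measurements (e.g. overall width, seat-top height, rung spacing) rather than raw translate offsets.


A straight staircase of 7 solid steps. Each step is 1125 mm wide (x), 299 mm deep (y, the going) and 177 mm tall (the rise). The first step rests on the floor; each subsequent step sits one going further in +y and one rise higher in +z, directly behind and above the previous step with no overlap.


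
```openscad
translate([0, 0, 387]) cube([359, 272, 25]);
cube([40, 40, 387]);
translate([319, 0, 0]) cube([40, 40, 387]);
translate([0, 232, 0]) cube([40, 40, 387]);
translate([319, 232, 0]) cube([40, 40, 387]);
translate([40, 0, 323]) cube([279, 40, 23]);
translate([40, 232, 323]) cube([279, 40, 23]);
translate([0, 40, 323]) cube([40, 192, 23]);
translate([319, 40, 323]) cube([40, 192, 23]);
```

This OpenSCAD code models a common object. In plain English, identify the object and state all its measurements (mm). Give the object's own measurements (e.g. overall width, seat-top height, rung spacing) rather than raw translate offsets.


A four-legged stool. The seat is a 359×272×25 mm slab whose top surface is at z = 412 mm; four square legs, each 40×40 mm in cross-section, run from the floor (z = 0) to the underside of the seat, each flush with a corner of the seat. Four stretchers, 40 mm wide and 23 mm tall, connect adjacent legs with their undersides at z = 323 mm, each running between the inner faces of the legs it joins and aligned with the legs' outer faces on the other axis.


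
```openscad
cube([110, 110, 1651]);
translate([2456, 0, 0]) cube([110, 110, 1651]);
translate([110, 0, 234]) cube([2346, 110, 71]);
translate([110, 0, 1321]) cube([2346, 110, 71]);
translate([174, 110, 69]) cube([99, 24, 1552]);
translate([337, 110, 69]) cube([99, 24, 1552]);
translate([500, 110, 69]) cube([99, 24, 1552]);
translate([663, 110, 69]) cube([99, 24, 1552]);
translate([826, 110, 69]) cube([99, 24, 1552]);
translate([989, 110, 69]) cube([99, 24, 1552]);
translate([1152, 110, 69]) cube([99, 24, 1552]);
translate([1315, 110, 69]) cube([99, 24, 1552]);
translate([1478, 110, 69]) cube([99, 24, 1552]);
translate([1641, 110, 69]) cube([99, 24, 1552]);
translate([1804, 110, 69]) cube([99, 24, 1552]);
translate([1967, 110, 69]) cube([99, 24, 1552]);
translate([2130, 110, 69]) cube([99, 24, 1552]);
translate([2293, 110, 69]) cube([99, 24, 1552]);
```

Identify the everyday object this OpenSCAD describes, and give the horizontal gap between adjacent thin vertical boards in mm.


A fence section. The picket gap is 64 mm.

Two posts, two rails, 14 pickets — a fence section. Span 2346 mm holds 14 pickets of 99 mm with 15 equal gaps: ⌊(2346 − 14·99) / 15⌋ = 64 mm.


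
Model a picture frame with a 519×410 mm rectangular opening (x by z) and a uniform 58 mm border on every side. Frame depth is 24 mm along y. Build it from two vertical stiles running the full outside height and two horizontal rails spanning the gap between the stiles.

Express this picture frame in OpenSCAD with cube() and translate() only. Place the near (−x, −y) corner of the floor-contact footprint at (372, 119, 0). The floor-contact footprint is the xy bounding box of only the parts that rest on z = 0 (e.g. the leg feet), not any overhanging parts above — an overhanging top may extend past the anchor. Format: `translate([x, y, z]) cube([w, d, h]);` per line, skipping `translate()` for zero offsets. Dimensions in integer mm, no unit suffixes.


translate([372, 119, 0]) cube([58, 24, 526]);
translate([949, 119, 0]) cube([58, 24, 526]);
translate([430, 119, 0]) cube([519, 24, 58]);
translate([430, 119, 468]) cube([519, 24, 58]);


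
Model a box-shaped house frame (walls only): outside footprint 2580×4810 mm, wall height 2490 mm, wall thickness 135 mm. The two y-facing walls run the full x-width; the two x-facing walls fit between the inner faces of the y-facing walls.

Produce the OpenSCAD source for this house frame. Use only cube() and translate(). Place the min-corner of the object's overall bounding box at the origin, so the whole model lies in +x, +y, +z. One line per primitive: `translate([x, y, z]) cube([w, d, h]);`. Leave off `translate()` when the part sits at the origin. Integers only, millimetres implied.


cube([2580, 135, 2490]);
translate([0, 4675, 0]) cube([2580, 135, 2490]);
translate([0, 135, 0]) cube([135, 4540, 2490]);
translate([2445, 135, 0]) cube([135, 4540, 2490]);


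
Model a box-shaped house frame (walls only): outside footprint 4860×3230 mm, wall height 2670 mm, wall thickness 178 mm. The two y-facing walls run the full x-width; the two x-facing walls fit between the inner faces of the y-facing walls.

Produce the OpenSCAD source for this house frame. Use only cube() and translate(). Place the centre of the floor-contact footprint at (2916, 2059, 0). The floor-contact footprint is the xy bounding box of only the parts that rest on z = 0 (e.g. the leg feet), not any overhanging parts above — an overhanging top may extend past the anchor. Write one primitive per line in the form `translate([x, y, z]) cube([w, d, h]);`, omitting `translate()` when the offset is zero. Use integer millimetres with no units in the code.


translate([486, 444, 0]) cube([4860, 178, 2670]);
translate([486, 3496, 0]) cube([4860, 178, 2670]);
translate([486, 622, 0]) cube([178, 2874, 2670]);
translate([5168, 622, 0]) cube([178, 2874, 2670]);


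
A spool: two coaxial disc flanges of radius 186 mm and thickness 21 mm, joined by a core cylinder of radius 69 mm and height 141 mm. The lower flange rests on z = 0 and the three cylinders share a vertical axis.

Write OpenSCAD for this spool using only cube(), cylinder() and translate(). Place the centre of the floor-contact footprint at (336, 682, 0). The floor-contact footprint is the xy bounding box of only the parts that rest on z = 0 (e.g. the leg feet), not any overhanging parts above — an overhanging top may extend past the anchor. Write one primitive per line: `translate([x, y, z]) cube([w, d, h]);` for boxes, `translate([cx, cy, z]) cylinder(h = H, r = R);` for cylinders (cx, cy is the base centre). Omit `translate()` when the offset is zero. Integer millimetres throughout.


translate([336, 682, 0]) cylinder(h = 21, r = 186);
translate([336, 682, 21]) cylinder(h = 141, r = 69);
translate([336, 682, 162]) cylinder(h = 21, r = 186);


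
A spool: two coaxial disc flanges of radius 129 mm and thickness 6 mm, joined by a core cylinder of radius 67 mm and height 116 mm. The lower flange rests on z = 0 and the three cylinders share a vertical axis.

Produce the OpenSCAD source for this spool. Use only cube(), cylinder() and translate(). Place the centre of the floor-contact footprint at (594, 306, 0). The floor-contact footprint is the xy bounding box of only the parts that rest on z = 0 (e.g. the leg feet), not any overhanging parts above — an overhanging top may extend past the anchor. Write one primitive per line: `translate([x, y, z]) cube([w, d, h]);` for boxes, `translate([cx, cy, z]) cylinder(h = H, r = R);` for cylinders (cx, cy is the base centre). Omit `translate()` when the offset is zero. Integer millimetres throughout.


translate([594, 306, 0]) cylinder(h = 6, r = 129);
translate([594, 306, 6]) cylinder(h = 116, r = 67);
translate([594, 306, 122]) cylinder(h = 6, r = 129);


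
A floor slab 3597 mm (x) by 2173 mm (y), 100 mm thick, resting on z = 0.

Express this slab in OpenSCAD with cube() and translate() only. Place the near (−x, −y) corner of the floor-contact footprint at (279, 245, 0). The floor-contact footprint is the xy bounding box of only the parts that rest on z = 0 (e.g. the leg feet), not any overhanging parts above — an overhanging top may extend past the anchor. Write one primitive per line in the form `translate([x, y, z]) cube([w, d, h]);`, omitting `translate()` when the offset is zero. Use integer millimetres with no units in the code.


translate([279, 245, 0]) cube([3597, 2173, 100]);


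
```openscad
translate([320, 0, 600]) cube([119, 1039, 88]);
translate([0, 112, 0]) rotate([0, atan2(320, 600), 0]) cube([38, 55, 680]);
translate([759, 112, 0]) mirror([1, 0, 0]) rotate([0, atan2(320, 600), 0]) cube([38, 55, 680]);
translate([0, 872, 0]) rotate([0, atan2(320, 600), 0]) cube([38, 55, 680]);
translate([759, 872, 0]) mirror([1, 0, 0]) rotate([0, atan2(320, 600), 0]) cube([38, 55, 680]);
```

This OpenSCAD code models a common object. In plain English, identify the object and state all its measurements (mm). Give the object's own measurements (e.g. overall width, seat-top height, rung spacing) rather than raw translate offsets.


A sawhorse. A 119×1039×88 mm beam (x, y, z) sits on two A-frame leg pairs. Each pair is two raked legs of 38×55 mm section (55 mm along y) splaying symmetrically in x. Each leg rises 600 mm vertically over 320 mm of horizontal reach and is 680 mm long along its own axis. Every leg's outer bottom edge rests on the floor and its outer top edge meets a bottom edge of the beam — the left legs (tilting toward +x) meet the beam's −x bottom edge, the right legs (their mirror images, tilting toward −x) meet its +x bottom edge — so the leg tops tuck under the beam, the beam's underside is 600 mm above the floor, and the feet are 759 mm apart outside-to-outside with the beam centred between them. The two leg pairs are set in 112 mm from either end of the beam.


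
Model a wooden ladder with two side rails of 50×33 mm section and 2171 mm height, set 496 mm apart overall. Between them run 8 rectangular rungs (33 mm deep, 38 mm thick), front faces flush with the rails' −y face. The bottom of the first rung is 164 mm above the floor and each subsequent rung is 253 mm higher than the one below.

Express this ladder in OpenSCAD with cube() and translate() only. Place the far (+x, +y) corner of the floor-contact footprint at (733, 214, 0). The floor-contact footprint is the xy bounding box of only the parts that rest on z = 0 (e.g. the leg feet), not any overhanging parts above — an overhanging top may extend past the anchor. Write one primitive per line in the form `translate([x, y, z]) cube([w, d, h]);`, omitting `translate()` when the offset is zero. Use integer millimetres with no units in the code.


// rung span = 496 - 2*50 = 396
// rung[k] z = 164 + k*253
translate([237, 181, 0]) cube([50, 33, 2171]);
translate([683, 181, 0]) cube([50, 33, 2171]);
translate([287, 181, 164]) cube([396, 33, 38]);
translate([287, 181, 417]) cube([396, 33, 38]);
translate([287, 181, 670]) cube([396, 33, 38]);
translate([287, 181, 923]) cube([396, 33, 38]);
translate([287, 181, 1176]) cube([396, 33, 38]);
translate([287, 181, 1429]) cube([396, 33, 38]);
translate([287, 181, 1682]) cube([396, 33, 38]);
translate([287, 181, 1935]) cube([396, 33, 38]);


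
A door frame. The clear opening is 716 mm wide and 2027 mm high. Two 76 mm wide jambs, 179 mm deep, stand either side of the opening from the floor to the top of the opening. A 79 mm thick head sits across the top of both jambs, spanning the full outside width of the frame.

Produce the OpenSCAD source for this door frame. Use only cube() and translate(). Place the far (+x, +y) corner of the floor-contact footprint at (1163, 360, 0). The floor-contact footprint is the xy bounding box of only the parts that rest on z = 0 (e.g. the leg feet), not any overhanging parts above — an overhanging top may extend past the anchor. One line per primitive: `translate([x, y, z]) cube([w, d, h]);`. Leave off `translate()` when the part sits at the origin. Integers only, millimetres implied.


translate([295, 181, 0]) cube([76, 179, 2027]);
translate([1087, 181, 0]) cube([76, 179, 2027]);
translate([295, 181, 2027]) cube([868, 179, 79]);


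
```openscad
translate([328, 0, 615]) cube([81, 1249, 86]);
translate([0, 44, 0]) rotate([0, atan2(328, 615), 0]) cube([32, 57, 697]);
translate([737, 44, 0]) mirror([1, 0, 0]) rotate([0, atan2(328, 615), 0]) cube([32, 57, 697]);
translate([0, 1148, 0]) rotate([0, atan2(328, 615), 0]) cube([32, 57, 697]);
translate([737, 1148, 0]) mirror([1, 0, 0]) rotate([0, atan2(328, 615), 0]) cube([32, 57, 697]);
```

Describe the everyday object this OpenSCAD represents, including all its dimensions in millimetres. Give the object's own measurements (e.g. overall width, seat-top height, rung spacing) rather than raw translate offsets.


A sawhorse. A 81×1249×86 mm beam (x, y, z) sits on two A-frame leg pairs. Each pair is two raked legs of 32×57 mm section (57 mm along y) splaying symmetrically in x. Each leg rises 615 mm vertically over 328 mm of horizontal reach and is 697 mm long along its own axis. Every leg's outer bottom edge rests on the floor and its outer top edge meets a bottom edge of the beam — the left legs (tilting toward +x) meet the beam's −x bottom edge, the right legs (their mirror images, tilting toward −x) meet its +x bottom edge — so the leg tops tuck under the beam, the beam's underside is 615 mm above the floor, and the feet are 737 mm apart outside-to-outside with the beam centred between them. The two leg pairs are set in 44 mm from either end of the beam.


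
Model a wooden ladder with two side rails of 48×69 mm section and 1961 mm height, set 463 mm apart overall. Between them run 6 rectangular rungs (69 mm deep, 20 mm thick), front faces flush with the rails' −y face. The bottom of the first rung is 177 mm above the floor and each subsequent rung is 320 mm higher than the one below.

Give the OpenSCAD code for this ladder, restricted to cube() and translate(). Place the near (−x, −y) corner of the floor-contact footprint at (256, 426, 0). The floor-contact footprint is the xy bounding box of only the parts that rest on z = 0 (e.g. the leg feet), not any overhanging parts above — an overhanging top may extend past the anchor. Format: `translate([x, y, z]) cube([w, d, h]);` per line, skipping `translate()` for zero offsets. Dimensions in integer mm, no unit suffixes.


translate([256, 426, 0]) cube([48, 69, 1961]);
translate([671, 426, 0]) cube([48, 69, 1961]);
translate([304, 426, 177]) cube([367, 69, 20]);
translate([304, 426, 497]) cube([367, 69, 20]);
translate([304, 426, 817]) cube([367, 69, 20]);
translate([304, 426, 1137]) cube([367, 69, 20]);
translate([304, 426, 1457]) cube([367, 69, 20]);
translate([304, 426, 1777]) cube([367, 69, 20]);


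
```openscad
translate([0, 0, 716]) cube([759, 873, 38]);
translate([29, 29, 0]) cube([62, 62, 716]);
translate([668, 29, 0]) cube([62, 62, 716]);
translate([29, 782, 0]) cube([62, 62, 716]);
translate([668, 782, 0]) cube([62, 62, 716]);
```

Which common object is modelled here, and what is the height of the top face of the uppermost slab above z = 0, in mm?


A table. The table height is 754 mm.

A 759×873×38 slab sits at z = 716 on four 62 mm square posts — a table. The top surface is at 716 + 38 = 754 mm.


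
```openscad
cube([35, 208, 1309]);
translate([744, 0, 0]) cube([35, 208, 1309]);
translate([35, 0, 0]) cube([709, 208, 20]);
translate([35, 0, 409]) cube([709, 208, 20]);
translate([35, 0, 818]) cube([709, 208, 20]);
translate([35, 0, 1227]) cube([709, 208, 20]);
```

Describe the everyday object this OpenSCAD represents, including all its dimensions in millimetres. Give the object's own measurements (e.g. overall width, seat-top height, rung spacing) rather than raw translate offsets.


An open bookshelf. Two side panels, each 35 mm thick, 208 mm deep and 1309 mm tall, stand 779 mm apart (outside-to-outside). Between them sit 4 shelves, each 20 mm thick and 208 mm deep, spanning the full gap between the sides. The bottom shelf rests on the floor (its underside at z = 0) and the clear gap between one shelf's top and the next shelf's underside is 389 mm.


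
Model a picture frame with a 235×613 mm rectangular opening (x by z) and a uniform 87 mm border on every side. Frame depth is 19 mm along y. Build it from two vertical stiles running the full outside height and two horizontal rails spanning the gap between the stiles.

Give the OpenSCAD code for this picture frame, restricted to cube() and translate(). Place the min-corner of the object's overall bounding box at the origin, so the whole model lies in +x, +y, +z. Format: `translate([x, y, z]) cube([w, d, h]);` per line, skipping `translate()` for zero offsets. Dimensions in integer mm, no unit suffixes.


cube([87, 19, 787]);
translate([322, 0, 0]) cube([87, 19, 787]);
translate([87, 0, 0]) cube([235, 19, 87]);
translate([87, 0, 700]) cube([235, 19, 87]);


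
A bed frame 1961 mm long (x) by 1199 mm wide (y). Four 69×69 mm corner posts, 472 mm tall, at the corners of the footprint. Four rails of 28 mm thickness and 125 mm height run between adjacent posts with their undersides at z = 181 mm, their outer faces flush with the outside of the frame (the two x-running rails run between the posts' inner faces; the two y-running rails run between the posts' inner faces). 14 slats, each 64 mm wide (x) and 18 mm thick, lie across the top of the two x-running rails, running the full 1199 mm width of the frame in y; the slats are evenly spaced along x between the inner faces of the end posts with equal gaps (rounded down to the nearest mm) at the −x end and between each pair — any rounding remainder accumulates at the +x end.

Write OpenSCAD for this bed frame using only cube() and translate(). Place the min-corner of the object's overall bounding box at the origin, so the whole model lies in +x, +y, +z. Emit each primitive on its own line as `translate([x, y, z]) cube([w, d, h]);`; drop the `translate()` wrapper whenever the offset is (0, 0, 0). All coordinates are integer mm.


cube([69, 69, 472]);
translate([0, 1130, 0]) cube([69, 69, 472]);
translate([1892, 0, 0]) cube([69, 69, 472]);
translate([1892, 1130, 0]) cube([69, 69, 472]);
translate([69, 0, 181]) cube([1823, 28, 125]);
translate([69, 1171, 181]) cube([1823, 28, 125]);
translate([0, 69, 181]) cube([28, 1061, 125]);
translate([1933, 69, 181]) cube([28, 1061, 125]);
translate([130, 0, 306]) cube([64, 1199, 18]);
translate([255, 0, 306]) cube([64, 1199, 18]);
translate([380, 0, 306]) cube([64, 1199, 18]);
translate([505, 0, 306]) cube([64, 1199, 18]);
translate([630, 0, 306]) cube([64, 1199, 18]);
translate([755, 0, 306]) cube([64, 1199, 18]);
translate([880, 0, 306]) cube([64, 1199, 18]);
translate([1005, 0, 306]) cube([64, 1199, 18]);
translate([1130, 0, 306]) cube([64, 1199, 18]);
translate([1255, 0, 306]) cube([64, 1199, 18]);
translate([1380, 0, 306]) cube([64, 1199, 18]);
translate([1505, 0, 306]) cube([64, 1199, 18]);
translate([1630, 0, 306]) cube([64, 1199, 18]);
translate([1755, 0, 306]) cube([64, 1199, 18]);
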